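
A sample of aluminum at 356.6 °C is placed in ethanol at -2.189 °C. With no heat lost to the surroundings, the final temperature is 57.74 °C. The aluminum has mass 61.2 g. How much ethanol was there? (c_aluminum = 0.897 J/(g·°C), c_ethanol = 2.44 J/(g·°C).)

m ≈ 112 g

Taking heat into each body as positive, Σ m c ΔT = 0:
61.2×0.897×(57.74 − 356.6) + m×2.44×(57.74 − (-2.189)) = 0
146.23 m = 16406
m = 16406/146.23 ≈ 112.2 g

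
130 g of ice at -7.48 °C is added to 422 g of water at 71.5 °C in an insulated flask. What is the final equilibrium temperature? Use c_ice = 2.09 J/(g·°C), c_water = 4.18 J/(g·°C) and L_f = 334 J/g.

Sum of m c ΔT and latent-heat terms is zero:
ice -7.48→0 °C: 130×2.09×7.48 = 2032.3
  latent heat to melt: 130×334 = 43420
  meltwater 0→T: 130×4.18×T = 543.4 T
  water cools: 422×4.18×(T − 71.5) = 1764(T − 71.5)
2307.4 T = 126123 − 45452 = 80671
T ≈ 34.96 °C (positive, so assuming full melt was valid).

T_f ≈ 35.0 °C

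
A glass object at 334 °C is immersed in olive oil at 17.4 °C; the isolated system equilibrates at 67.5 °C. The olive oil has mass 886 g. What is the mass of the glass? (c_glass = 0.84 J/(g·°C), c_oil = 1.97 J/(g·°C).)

m ≈ 391 g

Energy conservation, ΣQ = 0:
m×0.84×(67.5 − 334) + 886×1.97×(67.5 − 17.4) = 0
-223.86 m = -87446
m = -87446/-223.86 ≈ 390.6 g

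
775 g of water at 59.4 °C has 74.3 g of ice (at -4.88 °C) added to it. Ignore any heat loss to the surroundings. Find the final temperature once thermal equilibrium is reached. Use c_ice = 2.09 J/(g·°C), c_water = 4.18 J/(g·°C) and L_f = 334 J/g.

Conservation of energy gives ΣQ = 0:
ice -4.88→0 °C: 74.3·2.09·4.88 = 757.8; latent heat to melt: 74.3·334 = 24816; warm the meltwater: 310.57 T; water: 3239.5(T − 59.4)
3550.1 T = 192426 − 25574 = 166852
T ≈ 47.00 °C. Since T > 0 °C, the all-ice-melts assumption holds.

T_f ≈ 47.0 °C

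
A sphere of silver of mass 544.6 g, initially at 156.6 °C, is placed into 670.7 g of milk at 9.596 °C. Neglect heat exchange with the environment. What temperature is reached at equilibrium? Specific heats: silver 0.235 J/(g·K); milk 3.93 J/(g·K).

T_f ≈ 16.4 °C

Energy conservation, ΣQ = 0:
544.6*0.235*(T − 156.6) + 670.7*3.93*(T − 9.596) = 0
127.98(T − 156.6) + 2635.9(T − 9.596) = 0
(127.98 + 2635.9) T = 127.98*156.6 + 2635.9*9.596
T = 45335/2763.8 ≈ 16.40 °C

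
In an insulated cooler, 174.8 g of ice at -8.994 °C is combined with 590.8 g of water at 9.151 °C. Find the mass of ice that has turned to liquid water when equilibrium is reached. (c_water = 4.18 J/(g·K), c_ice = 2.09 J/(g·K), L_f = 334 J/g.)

m_melted ≈ 57.8 g

Heat available from the water dropping to 0 °C: 590.8×4.18×9.151 = 22599 J.
Warming the ice to 0 °C takes 174.8×2.09×8.994 = 3285.8 J, leaving 19313 J for melting.
Melting all 174.8 g of ice would need 174.8×334 = 58383 J.
19313 J < 58383 J, so only part of the ice melts and the system sits at 0 °C.
m_melted×334 = 19313  ⇒  m_melted ≈ 57.82 g.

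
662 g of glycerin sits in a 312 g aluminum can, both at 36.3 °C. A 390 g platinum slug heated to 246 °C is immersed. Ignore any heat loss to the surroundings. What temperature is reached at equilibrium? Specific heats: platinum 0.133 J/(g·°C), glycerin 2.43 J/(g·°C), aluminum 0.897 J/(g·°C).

Heat gained plus heat lost sum to zero:
390×0.133×(T − 246) + 662×2.43×(T − 36.3) + 312×0.897×(T − 36.3) = 0
51.87(T − 246) + 1608.7(T − 36.3) + 279.86(T − 36.3) = 0
1940.4 T = 81313
T ≈ 41.91 °C

T_f ≈ 41.9 °C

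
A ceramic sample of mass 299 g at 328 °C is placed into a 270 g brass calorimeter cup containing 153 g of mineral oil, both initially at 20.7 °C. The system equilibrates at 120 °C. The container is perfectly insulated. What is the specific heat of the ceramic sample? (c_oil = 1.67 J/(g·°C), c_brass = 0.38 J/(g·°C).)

c ≈ 0.572 J/(g·°C)

Taking heat into each body as positive, Σ m c ΔT = 0:
299·c·(120 − 328) + 153·1.67·(120 − 20.7) + 270·0.38·(120 − 20.7) = 0
-62192 c = -35560
c = -35560/-62192 ≈ 0.5718 J/(g·°C)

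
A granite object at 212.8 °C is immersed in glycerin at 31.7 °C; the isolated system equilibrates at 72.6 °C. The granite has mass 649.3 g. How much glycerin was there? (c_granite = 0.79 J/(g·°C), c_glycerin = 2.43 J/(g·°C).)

m ≈ 724 g

|Q_granite| = |Q_glycerin|:
649.3·0.79·(212.8 − 72.6) = m·2.43·(72.6 − 31.7)
99.39 m = 71915  ⇒  m ≈ 723.6 g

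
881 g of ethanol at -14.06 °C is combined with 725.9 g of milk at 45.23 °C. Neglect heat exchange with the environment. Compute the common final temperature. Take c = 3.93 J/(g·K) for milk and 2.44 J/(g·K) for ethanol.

T_f ≈ 19.8 °C

With ΣQ=0 the equilibrium temperature is the m·c-weighted mean:
T_f = (2852.8*45.23 + 2149.6*(-14.06)) / (2852.8 + 2149.6)
    = 98808 / 5002.4 ≈ 19.75 °C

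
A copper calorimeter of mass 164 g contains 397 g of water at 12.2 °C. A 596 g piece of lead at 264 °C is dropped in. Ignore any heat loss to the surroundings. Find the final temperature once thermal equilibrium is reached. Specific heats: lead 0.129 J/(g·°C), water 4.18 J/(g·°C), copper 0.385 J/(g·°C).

T_f ≈ 23.0 °C

Setting the total heat transfer to zero:
596*0.129*(T − 264) + 397*4.18*(T − 12.2) + 164*0.385*(T − 12.2) = 0
1799.5 T = 41313
T = 41313/1799.5 ≈ 22.96 °C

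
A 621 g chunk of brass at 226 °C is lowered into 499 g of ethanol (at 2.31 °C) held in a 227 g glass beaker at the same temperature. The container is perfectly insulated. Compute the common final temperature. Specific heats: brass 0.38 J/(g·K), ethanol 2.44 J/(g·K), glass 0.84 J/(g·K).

T_f ≈ 34.4 °C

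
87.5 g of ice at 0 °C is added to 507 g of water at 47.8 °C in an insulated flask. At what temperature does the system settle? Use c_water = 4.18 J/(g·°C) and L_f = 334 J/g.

Taking heat into each body as positive, Σ m c ΔT = 0:
latent heat to melt: 87.5×334 = 29225; meltwater 0→T: 87.5×4.18×T = 365.75 T; water: 2119.3(T − 47.8)
2485 T = 101301 − 29225 = 72076
T ≈ 29.00 °C — above 0 °C, consistent with complete melting.

T_f ≈ 29.0 °C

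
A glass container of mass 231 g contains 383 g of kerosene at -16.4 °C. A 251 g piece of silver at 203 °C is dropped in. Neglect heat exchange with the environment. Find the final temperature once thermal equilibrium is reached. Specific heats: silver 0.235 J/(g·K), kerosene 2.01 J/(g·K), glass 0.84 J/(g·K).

T_f ≈ -3.7 °C

Net heat exchanged in the isolated system is zero:
251*0.235*(T − 203) + 383*2.01*(T − (-16.4)) + 231*0.84*(T − (-16.4)) = 0
58.98(T − 203) + 769.83(T − (-16.4)) + 194.04(T − (-16.4)) = 0
(58.98 + 769.83 + 194.04) T = 58.98*203 + 769.83*(-16.4) + 194.04*(-16.4)
T = -3833.5 / 1022.9 = -3.75 °C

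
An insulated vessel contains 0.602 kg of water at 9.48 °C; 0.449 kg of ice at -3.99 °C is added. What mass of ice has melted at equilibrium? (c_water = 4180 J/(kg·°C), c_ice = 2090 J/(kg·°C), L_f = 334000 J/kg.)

Heat available from the water dropping to 0 °C: 0.602×4180×9.48 = 23855 J.
Warming the ice to 0 °C takes 0.449×2090×3.99 = 3744.3 J, leaving 20111 J for melting.
To melt every bit of ice: 0.449×334000 = 149966 J.
Since 20111 < 149966 J, not all the ice melts; equilibrium is at 0 °C.
Mass melted = 20111/334000 ≈ 0.06021 kg.

m_melted ≈ 0.0602 kg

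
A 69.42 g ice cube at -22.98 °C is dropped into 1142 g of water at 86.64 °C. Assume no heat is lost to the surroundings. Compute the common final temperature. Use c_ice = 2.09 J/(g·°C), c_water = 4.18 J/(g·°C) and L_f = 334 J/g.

Taking heat into each body as positive, Σ m c ΔT = 0:
warm ice to 0 °C: 69.42·2.09·(0 − (-22.98)) = 3334.1
  latent heat to melt: 69.42·334 = 23186
  meltwater 0→T: 69.42·4.18·T = 290.18 T
  water cools: 1142·4.18·(T − 86.64) = 4773.6(T − 86.64)
5063.7 T = 413581 − 26520 = 387061
T ≈ 76.44 °C — above 0 °C, consistent with complete melting.

T_f ≈ 76.4 °C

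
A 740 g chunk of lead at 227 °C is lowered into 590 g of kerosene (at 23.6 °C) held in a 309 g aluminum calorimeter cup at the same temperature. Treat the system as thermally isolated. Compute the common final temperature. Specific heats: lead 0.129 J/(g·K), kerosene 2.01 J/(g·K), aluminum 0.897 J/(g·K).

T_f ≈ 36.1 °C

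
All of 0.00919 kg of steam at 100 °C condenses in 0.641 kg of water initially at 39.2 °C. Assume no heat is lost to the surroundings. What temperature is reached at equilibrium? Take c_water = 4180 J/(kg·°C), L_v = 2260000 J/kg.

T_f ≈ 47.7 °C

Heat gained plus heat lost sum to zero:
steam→water at 100 °C releases m L_v = 0.00919×2260000 = 20769
  condensed water 100 °C→T: 38.41(T − 100)
  water warms: 0.641×4180×(T − 39.2) = 2679.4(T − 39.2)
2717.8 T = 20769 + 3841.4 + 105032 = 129643
T ≈ 47.70 °C — below 100 °C, confirming all the steam condensed.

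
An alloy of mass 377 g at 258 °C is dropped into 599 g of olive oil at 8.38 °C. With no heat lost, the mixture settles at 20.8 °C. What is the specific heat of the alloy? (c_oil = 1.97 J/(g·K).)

c ≈ 0.164 J/(g·K)

m_s c (T_s − T_f) = m_oil c_oil (T_f − T_0):
377×c×(258 − 20.8) = 599×1.97×(20.8 − 8.38)
89424 c = 14656  ⇒  c ≈ 0.1639 J/(g·K)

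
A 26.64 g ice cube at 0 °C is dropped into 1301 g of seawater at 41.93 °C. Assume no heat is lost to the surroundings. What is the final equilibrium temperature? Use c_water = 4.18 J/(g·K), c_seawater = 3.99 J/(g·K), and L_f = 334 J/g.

Taking heat into each body as positive, Σ m c ΔT = 0:
fusion: m_ice L_f = 26.64·334 = 8897.8; warm the meltwater: 111.36 T; seawater cools: 1301·3.99·(T − 41.93) = 5191(T − 41.93)
5302.3 T = 217658 − 8897.8 = 208760
T ≈ 39.37 °C (positive, so assuming full melt was valid).

T_f ≈ 39.4 °C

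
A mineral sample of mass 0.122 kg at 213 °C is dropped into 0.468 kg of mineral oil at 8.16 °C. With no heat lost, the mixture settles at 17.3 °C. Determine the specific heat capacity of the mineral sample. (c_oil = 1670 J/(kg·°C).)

c ≈ 299 J/(kg·°C)

Taking heat into each body as positive, Σ m c ΔT = 0:
0.122·c·(17.3 − 213) + 0.468·1670·(17.3 − 8.16) = 0
-23.88 c = -7143.5
c = -7143.5/-23.88 ≈ 299.2 J/(kg·°C)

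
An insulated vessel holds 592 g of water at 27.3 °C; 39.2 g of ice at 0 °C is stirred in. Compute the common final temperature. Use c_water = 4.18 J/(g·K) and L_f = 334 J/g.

T_f ≈ 20.6 °C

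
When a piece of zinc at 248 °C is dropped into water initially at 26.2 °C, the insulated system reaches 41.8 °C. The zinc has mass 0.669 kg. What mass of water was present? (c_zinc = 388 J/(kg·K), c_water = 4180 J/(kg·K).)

m ≈ 0.821 kg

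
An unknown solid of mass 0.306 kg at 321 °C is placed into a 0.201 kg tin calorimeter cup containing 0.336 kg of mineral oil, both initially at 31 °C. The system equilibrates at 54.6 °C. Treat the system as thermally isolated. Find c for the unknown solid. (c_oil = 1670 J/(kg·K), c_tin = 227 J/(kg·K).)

c ≈ 176 J/(kg·K)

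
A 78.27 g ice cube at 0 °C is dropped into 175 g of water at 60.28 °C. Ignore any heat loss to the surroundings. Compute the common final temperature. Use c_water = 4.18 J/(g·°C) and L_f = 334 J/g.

T_f ≈ 17.0 °C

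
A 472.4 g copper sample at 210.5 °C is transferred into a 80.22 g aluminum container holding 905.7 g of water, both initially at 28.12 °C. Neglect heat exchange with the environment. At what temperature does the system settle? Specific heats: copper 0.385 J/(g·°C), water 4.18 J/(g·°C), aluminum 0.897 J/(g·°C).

T_f ≈ 36.3 °C

Setting the total heat transfer to zero:
472.4*0.385*(T − 210.5) + 905.7*4.18*(T − 28.12) + 80.22*0.897*(T − 28.12) = 0
181.87(T − 210.5) + 3785.8(T − 28.12) + 71.96(T − 28.12) = 0
(181.87 + 3785.8 + 71.96) T = 181.87*210.5 + 3785.8*28.12 + 71.96*28.12
T ≈ 36.33 °C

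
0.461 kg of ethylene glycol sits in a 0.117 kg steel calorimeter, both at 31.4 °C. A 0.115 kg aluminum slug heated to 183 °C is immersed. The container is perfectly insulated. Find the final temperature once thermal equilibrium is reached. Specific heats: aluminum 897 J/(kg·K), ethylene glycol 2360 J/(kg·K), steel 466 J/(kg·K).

Heat gained plus heat lost sum to zero:
0.115·897·(T − 183) + 0.461·2360·(T − 31.4) + 0.117·466·(T − 31.4) = 0
1245.6 T = 54751
T = 54751 / 1245.6 = 44 °C

T_f ≈ 44.0 °C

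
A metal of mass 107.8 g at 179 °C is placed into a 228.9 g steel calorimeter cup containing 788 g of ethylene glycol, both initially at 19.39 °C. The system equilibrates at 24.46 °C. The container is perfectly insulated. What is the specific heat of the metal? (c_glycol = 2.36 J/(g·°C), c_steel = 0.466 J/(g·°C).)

Energy conservation, ΣQ = 0:
107.8·c·(24.46 − 179) + 788·2.36·(24.46 − 19.39) + 228.9·0.466·(24.46 − 19.39) = 0
-16659 c = -9969.4
c = -9969.4/-16659 ≈ 0.5984 J/(g·°C)

c ≈ 0.598 J/(g·°C)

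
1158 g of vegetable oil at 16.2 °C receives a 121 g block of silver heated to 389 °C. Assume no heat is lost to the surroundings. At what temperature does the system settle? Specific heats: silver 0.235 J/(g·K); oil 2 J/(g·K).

Let T be the final temperature. ΣQ_i = 0:
121*0.235*(T − 389) + 1158*2*(T − 16.2) = 0
2344.4 T = 48580
T ≈ 20.72 °C

T_f ≈ 20.7 °C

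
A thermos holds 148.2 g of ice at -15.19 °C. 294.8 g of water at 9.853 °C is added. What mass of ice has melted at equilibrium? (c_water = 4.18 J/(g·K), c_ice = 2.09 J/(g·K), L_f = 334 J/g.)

m_melted ≈ 22.3 g

Water can give up m c ΔT = 294.8×4.18×9.853 = 12141 J before reaching 0 °C.
Of that, 148.2×2.09×15.19 = 4704.9 J goes to bring the ice to 0 °C, leaving 7436.6 J.
Melting all 148.2 g of ice would need 148.2×334 = 49499 J.
7436.6 J < 49499 J, so only part of the ice melts and the system sits at 0 °C.
Mass melted = 7436.6/334 ≈ 22.27 g.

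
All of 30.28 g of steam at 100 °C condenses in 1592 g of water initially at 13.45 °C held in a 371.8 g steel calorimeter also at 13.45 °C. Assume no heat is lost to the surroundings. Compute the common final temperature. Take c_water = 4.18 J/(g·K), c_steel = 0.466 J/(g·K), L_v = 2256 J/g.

T_f ≈ 24.8 °C

Energy conservation, ΣQ = 0:
latent heat released on condensation: 30.28×2256 = 68312
  condensed water 100 °C→T: 126.57(T − 100)
  original water: 6654.6(T − 13.45)
  cup: 173.26(T − 13.45)
6954.4 T = 68312 + 12657 + 91834 = 172803
T ≈ 24.85 °C, under the boiling point, so the assumption holds.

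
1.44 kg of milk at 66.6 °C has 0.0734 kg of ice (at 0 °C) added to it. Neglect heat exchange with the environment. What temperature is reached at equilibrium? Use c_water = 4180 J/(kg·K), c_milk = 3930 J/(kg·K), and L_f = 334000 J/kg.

T_f ≈ 59.1 °C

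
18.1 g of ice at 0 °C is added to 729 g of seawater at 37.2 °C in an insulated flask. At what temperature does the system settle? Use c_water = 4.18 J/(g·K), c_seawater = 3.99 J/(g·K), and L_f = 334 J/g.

Energy balance with sensible and latent terms:
latent heat to melt: 18.1·334 = 6045.4; warm the meltwater: 75.66 T; seawater: 2908.7(T − 37.2)
2984.4 T = 108204 − 6045.4 = 102159
T ≈ 34.23 °C (positive, so assuming full melt was valid).

T_f ≈ 34.2 °C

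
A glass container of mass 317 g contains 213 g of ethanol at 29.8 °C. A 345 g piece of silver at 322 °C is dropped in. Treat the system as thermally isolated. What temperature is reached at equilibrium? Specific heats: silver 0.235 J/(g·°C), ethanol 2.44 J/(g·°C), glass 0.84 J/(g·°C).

T_f ≈ 57.1 °C

Net heat exchanged in the isolated system is zero:
345×0.235×(T − 322) + 213×2.44×(T − 29.8) + 317×0.84×(T − 29.8) = 0
81.07(T − 322) + 519.72(T − 29.8) + 266.28(T − 29.8) = 0
(81.07 + 519.72 + 266.28) T = 81.07×322 + 519.72×29.8 + 266.28×29.8
T = 49529/867.08 ≈ 57.12 °C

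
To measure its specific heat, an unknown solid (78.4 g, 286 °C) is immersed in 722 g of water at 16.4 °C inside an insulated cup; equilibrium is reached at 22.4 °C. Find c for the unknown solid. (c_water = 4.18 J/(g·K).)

Net heat exchanged in the isolated system is zero:
78.4×c×(22.4 − 286) + 722×4.18×(22.4 − 16.4) = 0
-20666 c = -18108
c = -18108/-20666 ≈ 0.8762 J/(g·K)

c ≈ 0.876 J/(g·K)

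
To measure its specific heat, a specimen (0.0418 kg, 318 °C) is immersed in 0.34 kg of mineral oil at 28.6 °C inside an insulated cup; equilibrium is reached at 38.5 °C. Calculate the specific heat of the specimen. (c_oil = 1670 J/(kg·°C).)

Conservation of energy gives ΣQ = 0:
0.0418×c×(38.5 − 318) + 0.34×1670×(38.5 − 28.6) = 0
-11.68 c = -5621.2
c = -5621.2/-11.68 ≈ 481.1 J/(kg·°C)

c ≈ 481 J/(kg·°C)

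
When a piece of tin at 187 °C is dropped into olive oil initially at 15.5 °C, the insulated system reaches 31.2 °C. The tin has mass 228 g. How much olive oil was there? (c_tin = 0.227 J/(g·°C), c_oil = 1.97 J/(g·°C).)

m ≈ 261 g

Heat gained plus heat lost sum to zero:
228·0.227·(31.2 − 187) + m·1.97·(31.2 − 15.5) = 0
30.93 m = 8063.6
m = 8063.6/30.93 ≈ 260.7 g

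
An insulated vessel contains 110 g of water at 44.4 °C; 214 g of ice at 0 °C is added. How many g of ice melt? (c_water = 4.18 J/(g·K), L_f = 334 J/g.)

Heat available from the water dropping to 0 °C: 110×4.18×44.4 = 20415 J.
To melt every bit of ice: 214×334 = 71476 J.
20415 J < 71476 J, so only part of the ice melts and the system sits at 0 °C.
Mass melted = 20415/334 ≈ 61.12 g.

m_melted ≈ 61.1 g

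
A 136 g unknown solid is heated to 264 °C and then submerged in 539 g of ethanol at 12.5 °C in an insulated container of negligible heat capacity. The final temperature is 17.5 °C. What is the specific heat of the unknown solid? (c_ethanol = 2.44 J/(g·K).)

c ≈ 0.196 J/(g·K)

Heat lost by the unknown solid = heat gained by the ethanol:
136×c×(264 − 17.5) = 539×2.44×(17.5 − 12.5)
33524 c = 6575.8  ⇒  c ≈ 0.1962 J/(g·K)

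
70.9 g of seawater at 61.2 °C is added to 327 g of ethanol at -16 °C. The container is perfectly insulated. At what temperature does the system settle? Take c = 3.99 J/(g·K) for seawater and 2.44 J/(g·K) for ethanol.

Let T be the final temperature. ΣQ_i = 0:
70.9*3.99*(T − 61.2) + 327*2.44*(T − (-16)) = 0
(282.89 + 797.88) T = 282.89*61.2 + 797.88*(-16)
T = 4546.8/1080.8 ≈ 4.21 °C

T_f ≈ 4.2 °C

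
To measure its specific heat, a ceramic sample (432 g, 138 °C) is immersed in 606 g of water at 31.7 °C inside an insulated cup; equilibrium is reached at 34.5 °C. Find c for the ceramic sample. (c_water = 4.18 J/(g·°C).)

Setting the total heat transfer to zero:
432·c·(34.5 − 138) + 606·4.18·(34.5 − 31.7) = 0
-44712 c = -7092.6
c = -7092.6/-44712 ≈ 0.1586 J/(g·°C)

c ≈ 0.159 J/(g·°C)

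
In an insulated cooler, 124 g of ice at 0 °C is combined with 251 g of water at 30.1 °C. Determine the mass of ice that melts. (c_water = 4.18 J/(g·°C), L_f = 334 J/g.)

m_melted ≈ 94.6 g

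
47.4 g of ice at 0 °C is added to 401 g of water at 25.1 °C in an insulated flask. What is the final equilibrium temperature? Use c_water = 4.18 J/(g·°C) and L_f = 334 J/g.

T_f ≈ 14.0 °C

Setting the total heat transfer to zero:
melt ice: 47.4·334 = 15832
  warm the meltwater: 198.13 T
  water cools: 401·4.18·(T − 25.1) = 1676.2(T − 25.1)
1874.3 T = 42072 − 15832 = 26241
T ≈ 14.00 °C — above 0 °C, consistent with complete melting.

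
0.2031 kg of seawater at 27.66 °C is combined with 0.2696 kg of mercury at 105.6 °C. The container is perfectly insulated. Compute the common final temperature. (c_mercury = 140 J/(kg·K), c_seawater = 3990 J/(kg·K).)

Taking heat into each body as positive, Σ m c ΔT = 0:
0.2696·140·(T − 105.6) + 0.2031·3990·(T − 27.66) = 0
37.74(T − 105.6) + 810.37(T − 27.66) = 0
848.11 T = 26401
T = 26401 / 848.11 = 31.1 °C

T_f ≈ 31.1 °C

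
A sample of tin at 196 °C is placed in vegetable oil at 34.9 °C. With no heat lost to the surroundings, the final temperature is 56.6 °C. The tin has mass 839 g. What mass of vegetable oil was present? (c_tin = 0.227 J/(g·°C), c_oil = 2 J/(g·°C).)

Heat gained plus heat lost sum to zero:
839×0.227×(56.6 − 196) + m×2×(56.6 − 34.9) = 0
43.4 m = 26549
m = 26549/43.4 ≈ 611.7 g

m ≈ 612 g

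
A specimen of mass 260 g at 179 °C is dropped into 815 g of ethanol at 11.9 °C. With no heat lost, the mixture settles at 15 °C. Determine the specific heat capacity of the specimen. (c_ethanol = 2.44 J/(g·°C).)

c ≈ 0.145 J/(g·°C)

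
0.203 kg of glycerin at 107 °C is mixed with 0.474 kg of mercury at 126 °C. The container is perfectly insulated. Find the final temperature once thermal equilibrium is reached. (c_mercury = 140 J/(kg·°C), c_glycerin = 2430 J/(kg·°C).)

Conservation of energy gives ΣQ = 0:
0.474·140·(T − 126) + 0.203·2430·(T − 107) = 0
(66.36 + 493.29) T = 66.36·126 + 493.29·107
T ≈ 109.25 °C

T_f ≈ 109.3 °C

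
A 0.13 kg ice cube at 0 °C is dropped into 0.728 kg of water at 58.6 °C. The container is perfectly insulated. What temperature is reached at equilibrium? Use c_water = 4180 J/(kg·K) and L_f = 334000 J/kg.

T_f ≈ 37.6 °C

Sum of m c ΔT and latent-heat terms is zero:
latent heat to melt: 0.13·334000 = 43420
  warm the meltwater: 543.4 T
  water cools: 0.728·4180·(T − 58.6) = 3043(T − 58.6)
3586.4 T = 178322 − 43420 = 134902
T ≈ 37.61 °C (positive, so assuming full melt was valid).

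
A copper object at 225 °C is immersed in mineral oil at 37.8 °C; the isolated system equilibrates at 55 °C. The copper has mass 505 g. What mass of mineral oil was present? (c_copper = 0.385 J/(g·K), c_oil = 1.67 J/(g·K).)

m ≈ 1150 g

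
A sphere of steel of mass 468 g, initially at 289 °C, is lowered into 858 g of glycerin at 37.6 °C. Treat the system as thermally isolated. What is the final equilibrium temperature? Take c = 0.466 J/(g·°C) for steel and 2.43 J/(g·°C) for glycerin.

T_f ≈ 61.4 °C

Taking heat into each body as positive, Σ m c ΔT = 0:
468*0.466*(T − 289) + 858*2.43*(T − 37.6) = 0
218.09(T − 289) + 2084.9(T − 37.6) = 0
2303 T = 141421
T = 141421 / 2303 = 61.4 °C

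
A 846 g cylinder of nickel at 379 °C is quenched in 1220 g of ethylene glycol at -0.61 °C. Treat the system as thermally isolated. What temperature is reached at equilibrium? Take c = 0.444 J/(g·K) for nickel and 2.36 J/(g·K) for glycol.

|Q_nickel| = |Q_glycol|:
846×0.444×(379 − T) = 1220×2.36×(T − (-0.61))
375.62(379 − T) = 2879.2(T − (-0.61))
3254.8 T = 140605  ⇒  T ≈ 43.20 °C

T_f ≈ 43.2 °C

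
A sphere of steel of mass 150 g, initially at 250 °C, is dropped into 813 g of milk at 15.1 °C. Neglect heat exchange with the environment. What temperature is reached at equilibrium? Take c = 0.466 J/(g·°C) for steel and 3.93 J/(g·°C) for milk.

T_f ≈ 20.1 °C

Energy conservation, ΣQ = 0:
150*0.466*(T − 250) + 813*3.93*(T − 15.1) = 0
69.9(T − 250) + 3195.1(T − 15.1) = 0
3265 T = 65721
T ≈ 20.13 °C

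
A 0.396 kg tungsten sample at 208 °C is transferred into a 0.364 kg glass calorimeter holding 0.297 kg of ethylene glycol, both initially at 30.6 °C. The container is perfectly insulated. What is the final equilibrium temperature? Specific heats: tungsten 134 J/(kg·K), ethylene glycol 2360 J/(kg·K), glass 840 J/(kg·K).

T_f ≈ 39.5 °C

Heat gained plus heat lost sum to zero:
0.396*134*(T − 208) + 0.297*2360*(T − 30.6) + 0.364*840*(T − 30.6) = 0
53.06(T − 208) + 700.92(T − 30.6) + 305.76(T − 30.6) = 0
(53.06 + 700.92 + 305.76) T = 53.06*208 + 700.92*30.6 + 305.76*30.6
T = 41842 / 1059.7 = 39.5 °C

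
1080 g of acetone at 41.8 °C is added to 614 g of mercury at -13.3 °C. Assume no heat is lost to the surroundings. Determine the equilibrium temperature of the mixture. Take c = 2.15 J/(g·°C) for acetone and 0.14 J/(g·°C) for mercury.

T_f ≈ 39.8 °C

T_f = Σ m_i c_i T_i / Σ m_i c_i:
T_f = (2322*41.8 + 85.96*(-13.3)) / (2322 + 85.96)
    = 95916 / 2408 ≈ 39.83 °C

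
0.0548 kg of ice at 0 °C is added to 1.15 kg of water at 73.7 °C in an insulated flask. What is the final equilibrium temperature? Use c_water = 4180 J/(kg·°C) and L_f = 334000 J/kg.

T_f ≈ 66.7 °C

Let T be the final temperature. ΣQ_i = 0:
latent heat to melt: 0.0548·334000 = 18303; warm the meltwater: 229.06 T; water: 4807(T − 73.7)
5036.1 T = 354276 − 18303 = 335973
T ≈ 66.71 °C (positive, so assuming full melt was valid).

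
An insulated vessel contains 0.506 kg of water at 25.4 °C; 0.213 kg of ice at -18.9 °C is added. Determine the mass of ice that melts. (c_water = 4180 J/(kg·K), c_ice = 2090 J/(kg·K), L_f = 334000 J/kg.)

Cooling the water to 0 °C releases 0.506·4180·25.4 = 53723 J.
Of that, 0.213·2090·18.9 = 8413.7 J goes to bring the ice to 0 °C, leaving 45309 J.
To melt every bit of ice: 0.213·334000 = 71142 J.
Since 45309 < 71142 J, not all the ice melts; equilibrium is at 0 °C.
m_melted·334000 = 45309  ⇒  m_melted ≈ 0.1357 kg.

m_melted ≈ 0.136 kg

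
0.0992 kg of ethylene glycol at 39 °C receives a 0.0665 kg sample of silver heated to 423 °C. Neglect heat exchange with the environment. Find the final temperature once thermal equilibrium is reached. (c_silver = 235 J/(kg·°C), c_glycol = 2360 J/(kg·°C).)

Set heat shed by the hot body equal to heat absorbed by the cold body:
0.0665×235×(423 − T) = 0.0992×2360×(T − 39)
15.63(423 − T) = 234.11(T − 39)
249.74 T = 15741  ⇒  T ≈ 63.03 °C

T_f ≈ 63.0 °C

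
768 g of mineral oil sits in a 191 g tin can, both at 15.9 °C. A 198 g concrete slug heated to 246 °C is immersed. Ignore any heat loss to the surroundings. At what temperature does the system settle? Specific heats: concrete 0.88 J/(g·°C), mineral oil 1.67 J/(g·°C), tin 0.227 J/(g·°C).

T_f ≈ 42.6 °C

With ΣQ=0 the equilibrium temperature is the m·c-weighted mean:
T_f = (174.24*246 + 1282.6*15.9 + 43.36*15.9) / (174.24 + 1282.6 + 43.36)
    = 63945 / 1500.2 ≈ 42.63 °C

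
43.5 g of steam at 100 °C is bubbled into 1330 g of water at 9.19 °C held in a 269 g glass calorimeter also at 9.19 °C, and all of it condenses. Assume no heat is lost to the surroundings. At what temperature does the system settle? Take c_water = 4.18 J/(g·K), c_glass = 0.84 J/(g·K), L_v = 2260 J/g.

Energy balance with sensible and latent terms:
latent heat released on condensation: 43.5·2260 = 98310; condensed water 100 °C→T: 181.83(T − 100); original water: 5559.4(T − 9.19); cup: 225.96(T − 9.19)
5967.2 T = 98310 + 18183 + 53167 = 169660
T ≈ 28.43 °C, under the boiling point, so the assumption holds.

T_f ≈ 28.4 °C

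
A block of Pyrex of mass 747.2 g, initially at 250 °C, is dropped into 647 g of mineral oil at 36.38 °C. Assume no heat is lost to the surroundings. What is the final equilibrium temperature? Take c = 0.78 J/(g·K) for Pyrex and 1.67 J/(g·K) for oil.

T_f ≈ 111.2 °C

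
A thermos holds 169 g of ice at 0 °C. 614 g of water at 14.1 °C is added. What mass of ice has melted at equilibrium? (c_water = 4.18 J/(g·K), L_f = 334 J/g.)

m_melted ≈ 108 g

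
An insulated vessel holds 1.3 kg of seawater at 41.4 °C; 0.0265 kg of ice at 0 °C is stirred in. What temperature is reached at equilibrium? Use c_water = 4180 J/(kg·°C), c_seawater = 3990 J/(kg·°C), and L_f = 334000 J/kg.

T_f ≈ 38.9 °C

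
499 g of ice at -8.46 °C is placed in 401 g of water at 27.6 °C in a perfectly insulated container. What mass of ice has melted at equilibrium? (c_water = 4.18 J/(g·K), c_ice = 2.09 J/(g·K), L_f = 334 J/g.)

m_melted ≈ 112 g

Water can give up m c ΔT = 401·4.18·27.6 = 46263 J before reaching 0 °C.
Warming the ice to 0 °C takes 499·2.09·8.46 = 8823 J, leaving 37440 J for melting.
To melt every bit of ice: 499·334 = 166666 J.
That's not enough to melt it all — equilibrium is at 0 °C with ice remaining.
m_melt = 37440 / L_f = 112.1 g.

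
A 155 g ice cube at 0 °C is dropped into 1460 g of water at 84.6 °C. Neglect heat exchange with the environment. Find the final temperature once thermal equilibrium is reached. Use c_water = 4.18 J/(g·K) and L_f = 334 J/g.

Net heat exchanged in the isolated system is zero:
fusion: m_ice L_f = 155·334 = 51770
  meltwater 0→T: 155·4.18·T = 647.9 T
  water cools: 1460·4.18·(T − 84.6) = 6102.8(T − 84.6)
6750.7 T = 516297 − 51770 = 464527
T ≈ 68.81 °C. Since T > 0 °C, the all-ice-melts assumption holds.

T_f ≈ 68.8 °C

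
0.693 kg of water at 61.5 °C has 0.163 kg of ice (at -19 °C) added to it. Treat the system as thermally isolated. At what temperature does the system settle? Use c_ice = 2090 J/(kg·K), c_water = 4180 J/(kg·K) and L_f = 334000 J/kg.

Let T be the final temperature. ΣQ_i = 0:
ice -19→0 °C: 0.163×2090×19 = 6472.7
  melt ice: 0.163×334000 = 54442
  meltwater 0→T: 0.163×4180×T = 681.34 T
  water cools: 0.693×4180×(T − 61.5) = 2896.7(T − 61.5)
3578.1 T = 178150 − 60915 = 117235
T ≈ 32.76 °C (positive, so assuming full melt was valid).

T_f ≈ 32.8 °C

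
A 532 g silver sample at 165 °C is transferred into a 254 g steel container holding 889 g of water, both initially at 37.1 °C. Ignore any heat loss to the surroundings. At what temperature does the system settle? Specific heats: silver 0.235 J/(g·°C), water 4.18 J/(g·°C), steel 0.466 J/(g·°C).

T_f ≈ 41.1 °C

Taking heat into each body as positive, Σ m c ΔT = 0:
532*0.235*(T − 165) + 889*4.18*(T − 37.1) + 254*0.466*(T − 37.1) = 0
125.02(T − 165) + 3716(T − 37.1) + 118.36(T − 37.1) = 0
(125.02 + 3716 + 118.36) T = 125.02*165 + 3716*37.1 + 118.36*37.1
T ≈ 41.14 °C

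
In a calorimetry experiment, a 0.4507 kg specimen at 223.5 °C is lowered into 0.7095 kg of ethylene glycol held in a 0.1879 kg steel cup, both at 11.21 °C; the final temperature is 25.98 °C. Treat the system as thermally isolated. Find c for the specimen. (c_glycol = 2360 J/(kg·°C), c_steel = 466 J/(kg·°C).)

c ≈ 292 J/(kg·°C)

Heat gained plus heat lost sum to zero:
0.4507·c·(25.98 − 223.5) + 0.7095·2360·(25.98 − 11.21) + 0.1879·466·(25.98 − 11.21) = 0
-89.02 c = -26024
c = -26024/-89.02 ≈ 292.3 J/(kg·°C)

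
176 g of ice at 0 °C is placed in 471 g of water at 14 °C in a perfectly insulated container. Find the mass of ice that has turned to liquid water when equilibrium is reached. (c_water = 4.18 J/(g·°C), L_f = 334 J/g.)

m_melted ≈ 82.5 g

Heat available from the water dropping to 0 °C: 471·4.18·14 = 27563 J.
Melting all 176 g of ice would need 176·334 = 58784 J.
Since 27563 < 58784 J, not all the ice melts; equilibrium is at 0 °C.
m_melted·334 = 27563  ⇒  m_melted ≈ 82.52 g.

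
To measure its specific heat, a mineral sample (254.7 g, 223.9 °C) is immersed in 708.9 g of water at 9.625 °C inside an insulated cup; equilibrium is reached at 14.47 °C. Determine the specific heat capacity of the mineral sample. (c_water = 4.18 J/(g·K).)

Heat gained plus heat lost sum to zero:
254.7·c·(14.47 − 223.9) + 708.9·4.18·(14.47 − 9.625) = 0
-53342 c = -14357
c = -14357/-53342 ≈ 0.2691 J/(g·K)

c ≈ 0.269 J/(g·K)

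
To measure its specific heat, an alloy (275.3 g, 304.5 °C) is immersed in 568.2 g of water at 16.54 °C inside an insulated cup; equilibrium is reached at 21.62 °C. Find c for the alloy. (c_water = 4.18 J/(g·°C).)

c ≈ 0.155 J/(g·°C)

Let T be the final temperature. ΣQ_i = 0:
275.3×c×(21.62 − 304.5) + 568.2×4.18×(21.62 − 16.54) = 0
-77877 c = -12065
c = -12065/-77877 ≈ 0.1549 J/(g·°C)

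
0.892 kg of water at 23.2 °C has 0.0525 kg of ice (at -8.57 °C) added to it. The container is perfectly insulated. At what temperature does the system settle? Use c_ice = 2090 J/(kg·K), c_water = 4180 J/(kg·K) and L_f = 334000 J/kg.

T_f ≈ 17.2 °C

Net heat exchanged in the isolated system is zero:
ice -8.57→0 °C: 0.0525×2090×8.57 = 940.34
  fusion: m_ice L_f = 0.0525×334000 = 17535
  warm the meltwater: 219.45 T
  water: 3728.6(T − 23.2)
3948 T = 86503 − 18475 = 68027
T ≈ 17.23 °C. Since T > 0 °C, the all-ice-melts assumption holds.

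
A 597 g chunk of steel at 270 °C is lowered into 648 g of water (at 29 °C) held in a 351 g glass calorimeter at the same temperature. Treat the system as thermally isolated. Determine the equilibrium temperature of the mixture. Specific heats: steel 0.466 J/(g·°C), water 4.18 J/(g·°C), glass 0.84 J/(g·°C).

Let T be the final temperature. ΣQ_i = 0:
597×0.466×(T − 270) + 648×4.18×(T − 29) + 351×0.84×(T − 29) = 0
278.2(T − 270) + 2708.6(T − 29) + 294.84(T − 29) = 0
3281.7 T = 162215
T = 162215 / 3281.7 = 49.4 °C

T_f ≈ 49.4 °C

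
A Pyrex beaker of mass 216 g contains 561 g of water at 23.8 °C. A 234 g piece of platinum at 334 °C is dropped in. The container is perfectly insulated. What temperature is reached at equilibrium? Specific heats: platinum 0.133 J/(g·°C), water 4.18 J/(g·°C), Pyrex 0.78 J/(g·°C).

T_f ≈ 27.6 °C

With ΣQ=0 the equilibrium temperature is the m·c-weighted mean:
T_f = (31.12*334 + 2345*23.8 + 168.48*23.8) / (31.12 + 2345 + 168.48)
    = 70215 / 2544.6 ≈ 27.59 °C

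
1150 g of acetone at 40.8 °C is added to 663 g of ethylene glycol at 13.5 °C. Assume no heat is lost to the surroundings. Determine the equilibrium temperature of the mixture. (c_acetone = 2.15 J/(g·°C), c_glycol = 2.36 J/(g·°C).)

Heat lost by the acetone equals heat gained by the glycol:
1150*2.15*(40.8 − T) = 663*2.36*(T − 13.5)
2472.5(40.8 − T) = 1564.7(T − 13.5)
4037.2 T = 122001  ⇒  T ≈ 30.22 °C

T_f ≈ 30.2 °C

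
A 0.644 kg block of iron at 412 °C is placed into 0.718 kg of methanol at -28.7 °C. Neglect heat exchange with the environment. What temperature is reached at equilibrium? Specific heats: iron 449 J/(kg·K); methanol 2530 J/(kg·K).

T_f = Σ m_i c_i T_i / Σ m_i c_i:
T_f = (289.16×412 + 1816.5×(-28.7)) / (289.16 + 1816.5)
    = 66998 / 2105.7 ≈ 31.82 °C

T_f ≈ 31.8 °C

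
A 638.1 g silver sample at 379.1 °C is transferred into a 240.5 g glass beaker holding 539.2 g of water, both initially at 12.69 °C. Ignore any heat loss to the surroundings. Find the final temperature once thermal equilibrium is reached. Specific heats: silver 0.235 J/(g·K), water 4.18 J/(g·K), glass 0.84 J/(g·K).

T_f ≈ 33.8 °C

T_f is the heat-capacity-weighted average of the initial temperatures:
T_f = (149.95·379.1 + 2253.9·12.69 + 202.02·12.69) / (149.95 + 2253.9 + 202.02)
    = 88012 / 2605.8 ≈ 33.78 °C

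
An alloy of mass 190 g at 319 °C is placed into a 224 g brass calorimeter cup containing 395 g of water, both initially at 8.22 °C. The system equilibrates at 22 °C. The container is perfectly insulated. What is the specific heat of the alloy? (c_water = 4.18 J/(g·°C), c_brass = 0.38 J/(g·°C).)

c ≈ 0.424 J/(g·°C)

Energy conservation, ΣQ = 0:
190×c×(22 − 319) + 395×4.18×(22 − 8.22) + 224×0.38×(22 − 8.22) = 0
-56430 c = -23925
c = -23925/-56430 ≈ 0.424 J/(g·°C)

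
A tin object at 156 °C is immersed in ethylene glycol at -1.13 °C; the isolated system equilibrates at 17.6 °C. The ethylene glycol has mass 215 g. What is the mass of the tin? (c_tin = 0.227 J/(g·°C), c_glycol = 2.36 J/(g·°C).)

Heat lost by the tin = heat gained by the glycol:
m×0.227×(156 − 17.6) = 215×2.36×(17.6 − (-1.13))
31.42 m = 9503.6  ⇒  m ≈ 302.5 g

m ≈ 303 g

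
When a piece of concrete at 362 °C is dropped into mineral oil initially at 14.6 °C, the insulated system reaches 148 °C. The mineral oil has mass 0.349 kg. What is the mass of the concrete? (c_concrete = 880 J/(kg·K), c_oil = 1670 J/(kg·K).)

m ≈ 0.413 kg

Heat lost by the concrete = heat gained by the oil:
m·880·(362 − 148) = 0.349·1670·(148 − 14.6)
188320 m = 77750  ⇒  m ≈ 0.4129 kg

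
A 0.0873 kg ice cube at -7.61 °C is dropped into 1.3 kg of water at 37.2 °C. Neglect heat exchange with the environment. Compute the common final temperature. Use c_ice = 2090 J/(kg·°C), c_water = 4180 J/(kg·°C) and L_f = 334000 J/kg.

T_f ≈ 29.6 °C

Taking heat into each body as positive, Σ m c ΔT = 0:
ice -7.61→0 °C: 0.0873·2090·7.61 = 1388.5
  fusion: m_ice L_f = 0.0873·334000 = 29158
  warm the meltwater: 364.91 T
  water cools: 1.3·4180·(T − 37.2) = 5434(T − 37.2)
5798.9 T = 202145 − 30547 = 171598
T ≈ 29.59 °C (positive, so assuming full melt was valid).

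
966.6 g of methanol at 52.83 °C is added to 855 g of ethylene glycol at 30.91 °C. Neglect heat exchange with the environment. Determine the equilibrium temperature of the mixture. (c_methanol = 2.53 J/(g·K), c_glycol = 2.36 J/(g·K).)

T_f ≈ 42.9 °C

Setting the total heat transfer to zero:
966.6*2.53*(T − 52.83) + 855*2.36*(T − 30.91) = 0
2445.5(T − 52.83) + 2017.8(T − 30.91) = 0
4463.3 T = 191566
T = 191566/4463.3 ≈ 42.92 °C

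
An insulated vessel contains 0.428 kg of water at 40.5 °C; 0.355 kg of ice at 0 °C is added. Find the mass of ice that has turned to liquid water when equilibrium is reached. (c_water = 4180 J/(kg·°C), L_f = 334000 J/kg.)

m_melted ≈ 0.217 kg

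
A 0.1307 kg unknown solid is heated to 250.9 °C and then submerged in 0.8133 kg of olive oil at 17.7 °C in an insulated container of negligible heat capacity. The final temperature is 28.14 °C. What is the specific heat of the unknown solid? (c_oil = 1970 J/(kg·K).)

c ≈ 575 J/(kg·K)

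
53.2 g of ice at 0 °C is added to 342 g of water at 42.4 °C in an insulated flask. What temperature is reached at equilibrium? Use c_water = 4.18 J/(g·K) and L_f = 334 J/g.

Energy balance with sensible and latent terms:
latent heat to melt: 53.2·334 = 17769
  meltwater 0→T: 53.2·4.18·T = 222.38 T
  water cools: 342·4.18·(T − 42.4) = 1429.6(T − 42.4)
1651.9 T = 60613 − 17769 = 42845
T ≈ 25.94 °C (positive, so assuming full melt was valid).

T_f ≈ 25.9 °C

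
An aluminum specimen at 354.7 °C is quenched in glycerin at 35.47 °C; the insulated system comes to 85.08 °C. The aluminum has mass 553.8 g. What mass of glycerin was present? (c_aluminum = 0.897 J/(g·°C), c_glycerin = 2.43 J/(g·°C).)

Heat lost by the aluminum = heat gained by the glycerin:
553.8×0.897×(354.7 − 85.08) = m×2.43×(85.08 − 35.47)
120.55 m = 133936  ⇒  m ≈ 1111 g

m ≈ 1110 g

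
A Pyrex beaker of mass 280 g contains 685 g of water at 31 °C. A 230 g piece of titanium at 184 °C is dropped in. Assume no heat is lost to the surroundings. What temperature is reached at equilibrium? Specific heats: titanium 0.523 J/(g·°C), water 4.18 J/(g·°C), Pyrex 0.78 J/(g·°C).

T_f ≈ 36.7 °C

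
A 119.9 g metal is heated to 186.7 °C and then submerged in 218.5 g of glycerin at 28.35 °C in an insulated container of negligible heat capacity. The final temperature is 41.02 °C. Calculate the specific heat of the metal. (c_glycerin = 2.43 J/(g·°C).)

c ≈ 0.385 J/(g·°C)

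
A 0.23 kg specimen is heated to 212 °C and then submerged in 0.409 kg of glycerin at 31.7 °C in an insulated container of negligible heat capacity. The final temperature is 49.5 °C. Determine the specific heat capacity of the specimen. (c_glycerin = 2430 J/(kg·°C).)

Conservation of energy gives ΣQ = 0:
0.23×c×(49.5 − 212) + 0.409×2430×(49.5 − 31.7) = 0
-37.38 c = -17691
c = -17691/-37.38 ≈ 473.3 J/(kg·°C)

c ≈ 473 J/(kg·°C)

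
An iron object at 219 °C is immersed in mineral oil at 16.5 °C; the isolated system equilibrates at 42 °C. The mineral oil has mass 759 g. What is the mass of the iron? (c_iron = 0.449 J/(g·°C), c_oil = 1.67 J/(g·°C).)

Let T be the final temperature. ΣQ_i = 0:
m·0.449·(42 − 219) + 759·1.67·(42 − 16.5) = 0
-79.47 m = -32322
m = -32322/-79.47 ≈ 406.7 g

m ≈ 407 g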